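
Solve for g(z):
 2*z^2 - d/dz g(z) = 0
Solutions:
 g(z) = C1 + 2*z^3/3


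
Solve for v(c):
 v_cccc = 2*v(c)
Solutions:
 v(c) = C1*exp(-2^(1/4)*c) + C2*exp(2^(1/4)*c) + C3*sin(2^(1/4)*c) + C4*cos(2^(1/4)*c)


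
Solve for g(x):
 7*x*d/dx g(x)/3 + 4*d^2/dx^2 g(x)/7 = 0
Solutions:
 g(x) = C1 + C2*erf(7*sqrt(6)*x/12)


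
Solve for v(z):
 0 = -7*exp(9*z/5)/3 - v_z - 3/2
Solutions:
 v(z) = C1 - 3*z/2 - 35*exp(9*z/5)/27


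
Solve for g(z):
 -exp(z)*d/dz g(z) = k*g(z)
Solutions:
 g(z) = C1*exp(k*exp(-z))


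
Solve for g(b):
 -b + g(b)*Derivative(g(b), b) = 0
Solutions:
 g(b) = -sqrt(C1 + b^2)
 g(b) = sqrt(C1 + b^2)


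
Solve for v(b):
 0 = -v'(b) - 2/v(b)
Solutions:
 v(b) = -sqrt(C1 - 4*b)
 v(b) = sqrt(C1 - 4*b)


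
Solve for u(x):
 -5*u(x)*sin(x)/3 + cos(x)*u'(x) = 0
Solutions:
 u(x) = C1/cos(x)^(5/3)


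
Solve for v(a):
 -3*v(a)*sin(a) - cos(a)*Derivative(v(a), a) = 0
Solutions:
 v(a) = C1*cos(a)^3


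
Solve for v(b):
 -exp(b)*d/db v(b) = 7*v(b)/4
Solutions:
 v(b) = C1*exp(7*exp(-b)/4)


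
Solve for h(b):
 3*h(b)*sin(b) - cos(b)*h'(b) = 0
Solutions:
 h(b) = C1/cos(b)^3


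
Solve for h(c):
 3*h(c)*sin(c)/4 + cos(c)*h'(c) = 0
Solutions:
 h(c) = C1*cos(c)^(3/4)


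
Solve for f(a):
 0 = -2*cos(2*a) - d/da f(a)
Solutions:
 f(a) = C1 - sin(2*a)


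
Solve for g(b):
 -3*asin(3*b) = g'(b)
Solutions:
 g(b) = C1 - 3*b*asin(3*b) - sqrt(1 - 9*b^2)


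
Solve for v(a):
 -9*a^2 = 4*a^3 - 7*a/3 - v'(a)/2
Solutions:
 v(a) = C1 + 2*a^4 + 6*a^3 - 7*a^2/3


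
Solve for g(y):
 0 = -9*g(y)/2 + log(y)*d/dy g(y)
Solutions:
 g(y) = C1*exp(9*li(y)/2)


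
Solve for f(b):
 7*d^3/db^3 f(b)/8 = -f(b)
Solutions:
 f(b) = C3*exp(-2*7^(2/3)*b/7) + (C1*sin(sqrt(3)*7^(2/3)*b/7) + C2*cos(sqrt(3)*7^(2/3)*b/7))*exp(7^(2/3)*b/7)


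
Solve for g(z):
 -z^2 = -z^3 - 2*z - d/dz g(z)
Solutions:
 g(z) = C1 - z^4/4 + z^3/3 - z^2


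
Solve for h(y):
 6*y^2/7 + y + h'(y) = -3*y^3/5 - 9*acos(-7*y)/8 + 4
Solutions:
 h(y) = C1 - 3*y^4/20 - 2*y^3/7 - y^2/2 - 9*y*acos(-7*y)/8 + 4*y - 9*sqrt(1 - 49*y^2)/56


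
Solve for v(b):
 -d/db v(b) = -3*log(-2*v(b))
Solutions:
 -Integral(1/(log(-_y) + log(2)), (_y, v(b)))/3 = C1 - b


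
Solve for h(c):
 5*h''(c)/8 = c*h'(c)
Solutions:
 h(c) = C1 + C2*erfi(2*sqrt(5)*c/5)


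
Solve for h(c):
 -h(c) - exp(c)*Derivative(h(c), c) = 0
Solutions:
 h(c) = C1*exp(exp(-c))


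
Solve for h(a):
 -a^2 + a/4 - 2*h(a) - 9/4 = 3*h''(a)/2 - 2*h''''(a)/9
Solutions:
 h(a) = C1*exp(-sqrt(6)*a*sqrt(9 + sqrt(145))/4) + C2*exp(sqrt(6)*a*sqrt(9 + sqrt(145))/4) + C3*sin(sqrt(6)*a*sqrt(-9 + sqrt(145))/4) + C4*cos(sqrt(6)*a*sqrt(-9 + sqrt(145))/4) - a^2/2 + a/8 - 3/8


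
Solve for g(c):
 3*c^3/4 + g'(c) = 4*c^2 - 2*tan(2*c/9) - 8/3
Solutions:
 g(c) = C1 - 3*c^4/16 + 4*c^3/3 - 8*c/3 + 9*log(cos(2*c/9))


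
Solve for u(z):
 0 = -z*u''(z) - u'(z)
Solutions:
 u(z) = C1 + C2*log(z)


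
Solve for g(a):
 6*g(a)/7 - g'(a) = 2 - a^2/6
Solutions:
 g(a) = C1*exp(6*a/7) - 7*a^2/36 - 49*a/108 + 1169/648


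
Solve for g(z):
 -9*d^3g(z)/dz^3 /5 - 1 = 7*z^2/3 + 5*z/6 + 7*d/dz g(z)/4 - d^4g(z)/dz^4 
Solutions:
 g(z) = C1 + C2*exp(z*(-(5*sqrt(45745) + 1091)^(1/3) - 36/(5*sqrt(45745) + 1091)^(1/3) + 12)/20)*sin(sqrt(3)*z*(-(5*sqrt(45745) + 1091)^(1/3) + 36/(5*sqrt(45745) + 1091)^(1/3))/20) + C3*exp(z*(-(5*sqrt(45745) + 1091)^(1/3) - 36/(5*sqrt(45745) + 1091)^(1/3) + 12)/20)*cos(sqrt(3)*z*(-(5*sqrt(45745) + 1091)^(1/3) + 36/(5*sqrt(45745) + 1091)^(1/3))/20) + C4*exp(z*(36/(5*sqrt(45745) + 1091)^(1/3) + 6 + (5*sqrt(45745) + 1091)^(1/3))/10) - 4*z^3/9 - 5*z^2/21 + 76*z/35


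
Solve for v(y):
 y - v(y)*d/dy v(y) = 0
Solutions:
 v(y) = -sqrt(C1 + y^2)
 v(y) = sqrt(C1 + y^2)


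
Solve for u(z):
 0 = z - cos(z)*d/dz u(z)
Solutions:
 u(z) = C1 + Integral(z/cos(z), z)


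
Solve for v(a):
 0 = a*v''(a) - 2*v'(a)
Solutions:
 v(a) = C1 + C2*a^3


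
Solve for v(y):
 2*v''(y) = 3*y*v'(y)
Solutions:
 v(y) = C1 + C2*erfi(sqrt(3)*y/2)


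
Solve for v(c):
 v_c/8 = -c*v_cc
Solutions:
 v(c) = C1 + C2*c^(7/8)


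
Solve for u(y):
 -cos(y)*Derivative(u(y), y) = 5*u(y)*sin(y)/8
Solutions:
 u(y) = C1*cos(y)^(5/8)


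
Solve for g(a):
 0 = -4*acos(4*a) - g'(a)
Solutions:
 g(a) = C1 - 4*a*acos(4*a) + sqrt(1 - 16*a^2)


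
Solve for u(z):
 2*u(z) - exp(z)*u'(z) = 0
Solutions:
 u(z) = C1*exp(-2*exp(-z))


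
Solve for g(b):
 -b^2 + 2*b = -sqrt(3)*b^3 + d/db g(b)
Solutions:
 g(b) = C1 + sqrt(3)*b^4/4 - b^3/3 + b^2


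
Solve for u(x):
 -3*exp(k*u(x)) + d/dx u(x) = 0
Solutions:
 u(x) = Piecewise((log(-1/(C1*k + 3*k*x))/k, Ne(k, 0)), (nan, True))
 u(x) = Piecewise((C1 + 3*x, Eq(k, 0)), (nan, True))


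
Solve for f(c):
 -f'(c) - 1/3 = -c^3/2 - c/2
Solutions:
 f(c) = C1 + c^4/8 + c^2/4 - c/3


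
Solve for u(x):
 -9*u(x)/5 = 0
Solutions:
 u(x) = 0


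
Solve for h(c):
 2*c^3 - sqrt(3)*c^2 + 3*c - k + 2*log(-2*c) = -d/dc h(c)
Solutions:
 h(c) = C1 - c^4/2 + sqrt(3)*c^3/3 - 3*c^2/2 + c*(k - 2*log(2) + 2) - 2*c*log(-c)


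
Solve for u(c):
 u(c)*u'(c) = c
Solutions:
 u(c) = -sqrt(C1 + c^2)
 u(c) = sqrt(C1 + c^2)


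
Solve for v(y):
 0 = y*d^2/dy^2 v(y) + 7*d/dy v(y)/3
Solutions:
 v(y) = C1 + C2/y^(4/3)


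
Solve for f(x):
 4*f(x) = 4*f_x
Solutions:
 f(x) = C1*exp(x)


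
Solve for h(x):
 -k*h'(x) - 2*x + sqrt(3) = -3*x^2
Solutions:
 h(x) = C1 + x^3/k - x^2/k + sqrt(3)*x/k


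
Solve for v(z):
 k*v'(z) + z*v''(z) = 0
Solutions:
 v(z) = C1 + z^(1 - re(k))*(C2*sin(log(z)*Abs(im(k))) + C3*cos(log(z)*im(k)))


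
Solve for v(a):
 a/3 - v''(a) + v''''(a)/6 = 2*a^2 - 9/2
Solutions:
 v(a) = C1 + C2*a + C3*exp(-sqrt(6)*a) + C4*exp(sqrt(6)*a) - a^4/6 + a^3/18 + 23*a^2/12


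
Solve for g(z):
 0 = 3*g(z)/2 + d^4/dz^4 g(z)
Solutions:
 g(z) = (C1*sin(6^(1/4)*z/2) + C2*cos(6^(1/4)*z/2))*exp(-6^(1/4)*z/2) + (C3*sin(6^(1/4)*z/2) + C4*cos(6^(1/4)*z/2))*exp(6^(1/4)*z/2)


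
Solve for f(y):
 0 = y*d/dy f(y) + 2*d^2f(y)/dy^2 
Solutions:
 f(y) = C1 + C2*erf(y/2)


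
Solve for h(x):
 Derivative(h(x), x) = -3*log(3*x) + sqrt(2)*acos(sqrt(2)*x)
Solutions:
 h(x) = C1 - 3*x*log(x) - 3*x*log(3) + 3*x + sqrt(2)*(x*acos(sqrt(2)*x) - sqrt(2)*sqrt(1 - 2*x^2)/2)


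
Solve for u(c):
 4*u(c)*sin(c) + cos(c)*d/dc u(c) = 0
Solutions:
 u(c) = C1*cos(c)^4


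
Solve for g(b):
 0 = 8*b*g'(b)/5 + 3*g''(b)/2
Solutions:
 g(b) = C1 + C2*erf(2*sqrt(30)*b/15)


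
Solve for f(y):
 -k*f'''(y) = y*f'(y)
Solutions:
 f(y) = C1 + Integral(C2*airyai(y*(-1/k)^(1/3)) + C3*airybi(y*(-1/k)^(1/3)), y)


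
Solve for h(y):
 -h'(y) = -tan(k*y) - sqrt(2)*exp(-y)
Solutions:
 h(y) = C1 - Piecewise((sqrt(2)*exp(-y) - log(tan(k*y)^2 + 1)/(2*k), Ne(k, 0)), (sqrt(2)*exp(-y), True))


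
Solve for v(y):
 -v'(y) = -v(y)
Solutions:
 v(y) = C1*exp(y)


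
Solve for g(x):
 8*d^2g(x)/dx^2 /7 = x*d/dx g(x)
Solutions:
 g(x) = C1 + C2*erfi(sqrt(7)*x/4)


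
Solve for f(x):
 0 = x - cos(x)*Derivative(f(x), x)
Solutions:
 f(x) = C1 + Integral(x/cos(x), x)


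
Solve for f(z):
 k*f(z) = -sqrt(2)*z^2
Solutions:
 f(z) = -sqrt(2)*z^2/k


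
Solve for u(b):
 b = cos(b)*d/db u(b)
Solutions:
 u(b) = C1 + Integral(b/cos(b), b)


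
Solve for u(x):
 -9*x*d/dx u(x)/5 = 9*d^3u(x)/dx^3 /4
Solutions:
 u(x) = C1 + Integral(C2*airyai(-10^(2/3)*x/5) + C3*airybi(-10^(2/3)*x/5), x)


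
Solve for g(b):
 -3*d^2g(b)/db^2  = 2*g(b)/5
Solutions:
 g(b) = C1*sin(sqrt(30)*b/15) + C2*cos(sqrt(30)*b/15)


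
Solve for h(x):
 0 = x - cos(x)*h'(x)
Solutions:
 h(x) = C1 + Integral(x/cos(x), x)


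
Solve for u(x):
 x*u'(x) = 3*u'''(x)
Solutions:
 u(x) = C1 + Integral(C2*airyai(3^(2/3)*x/3) + C3*airybi(3^(2/3)*x/3), x)


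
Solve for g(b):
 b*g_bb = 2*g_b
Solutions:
 g(b) = C1 + C2*b^3


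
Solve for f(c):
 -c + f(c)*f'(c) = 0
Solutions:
 f(c) = -sqrt(C1 + c^2)
 f(c) = sqrt(C1 + c^2)


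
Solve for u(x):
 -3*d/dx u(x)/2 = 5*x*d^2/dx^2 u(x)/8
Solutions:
 u(x) = C1 + C2/x^(7/5)


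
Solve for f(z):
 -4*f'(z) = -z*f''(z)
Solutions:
 f(z) = C1 + C2*z^5


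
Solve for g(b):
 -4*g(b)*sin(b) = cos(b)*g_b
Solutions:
 g(b) = C1*cos(b)^4


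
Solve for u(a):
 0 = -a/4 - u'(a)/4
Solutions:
 u(a) = C1 - a^2/2


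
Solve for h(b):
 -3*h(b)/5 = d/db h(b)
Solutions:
 h(b) = C1*exp(-3*b/5)


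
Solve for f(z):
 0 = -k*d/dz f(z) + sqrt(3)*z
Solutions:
 f(z) = C1 + sqrt(3)*z^2/(2*k)


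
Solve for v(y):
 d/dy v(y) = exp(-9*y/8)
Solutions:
 v(y) = C1 - 8*exp(-9*y/8)/9


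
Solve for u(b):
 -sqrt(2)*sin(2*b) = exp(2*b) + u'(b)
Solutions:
 u(b) = C1 - exp(2*b)/2 + sqrt(2)*cos(2*b)/2


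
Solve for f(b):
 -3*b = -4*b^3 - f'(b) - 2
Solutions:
 f(b) = C1 - b^4 + 3*b^2/2 - 2*b


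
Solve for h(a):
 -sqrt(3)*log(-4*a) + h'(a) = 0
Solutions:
 h(a) = C1 + sqrt(3)*a*log(-a) + sqrt(3)*a*(-1 + 2*log(2))


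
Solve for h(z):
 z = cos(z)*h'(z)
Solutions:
 h(z) = C1 + Integral(z/cos(z), z)


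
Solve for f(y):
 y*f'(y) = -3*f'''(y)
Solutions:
 f(y) = C1 + Integral(C2*airyai(-3^(2/3)*y/3) + C3*airybi(-3^(2/3)*y/3), y)


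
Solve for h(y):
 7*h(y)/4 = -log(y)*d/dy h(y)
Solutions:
 h(y) = C1*exp(-7*li(y)/4)


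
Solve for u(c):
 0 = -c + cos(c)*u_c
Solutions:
 u(c) = C1 + Integral(c/cos(c), c)


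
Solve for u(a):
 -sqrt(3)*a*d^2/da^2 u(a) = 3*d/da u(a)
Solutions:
 u(a) = C1 + C2*a^(1 - sqrt(3))


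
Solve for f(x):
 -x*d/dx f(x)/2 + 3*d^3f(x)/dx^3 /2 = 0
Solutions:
 f(x) = C1 + Integral(C2*airyai(3^(2/3)*x/3) + C3*airybi(3^(2/3)*x/3), x)


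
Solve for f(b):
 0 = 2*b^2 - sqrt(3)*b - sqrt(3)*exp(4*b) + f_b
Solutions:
 f(b) = C1 - 2*b^3/3 + sqrt(3)*b^2/2 + sqrt(3)*exp(4*b)/4


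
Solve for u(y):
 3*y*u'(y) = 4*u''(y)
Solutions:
 u(y) = C1 + C2*erfi(sqrt(6)*y/4)


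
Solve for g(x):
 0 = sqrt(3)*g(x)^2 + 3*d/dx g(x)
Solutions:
 g(x) = 3/(C1 + sqrt(3)*x)


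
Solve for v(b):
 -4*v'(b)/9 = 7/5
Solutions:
 v(b) = C1 - 63*b/20


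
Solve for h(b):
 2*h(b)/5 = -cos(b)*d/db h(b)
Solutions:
 h(b) = C1*(sin(b) - 1)^(1/5)/(sin(b) + 1)^(1/5)


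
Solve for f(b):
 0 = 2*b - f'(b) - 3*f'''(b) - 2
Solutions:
 f(b) = C1 + C2*sin(sqrt(3)*b/3) + C3*cos(sqrt(3)*b/3) + b^2 - 2*b


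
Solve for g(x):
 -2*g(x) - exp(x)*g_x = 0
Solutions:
 g(x) = C1*exp(2*exp(-x))


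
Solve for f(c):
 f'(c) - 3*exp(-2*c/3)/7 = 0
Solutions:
 f(c) = C1 - 9*exp(-2*c/3)/14


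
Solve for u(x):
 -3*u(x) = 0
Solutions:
 u(x) = 0


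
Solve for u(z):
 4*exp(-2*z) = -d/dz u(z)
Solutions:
 u(z) = C1 + 2*exp(-2*z)


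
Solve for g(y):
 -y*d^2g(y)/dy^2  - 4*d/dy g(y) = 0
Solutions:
 g(y) = C1 + C2/y^3


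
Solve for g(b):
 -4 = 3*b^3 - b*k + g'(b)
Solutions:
 g(b) = C1 - 3*b^4/4 + b^2*k/2 - 4*b


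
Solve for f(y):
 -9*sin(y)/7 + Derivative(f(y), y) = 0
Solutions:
 f(y) = C1 - 9*cos(y)/7


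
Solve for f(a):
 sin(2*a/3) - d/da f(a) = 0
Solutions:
 f(a) = C1 - 3*cos(2*a/3)/2


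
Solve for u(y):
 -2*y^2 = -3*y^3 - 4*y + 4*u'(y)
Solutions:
 u(y) = C1 + 3*y^4/16 - y^3/6 + y^2/2


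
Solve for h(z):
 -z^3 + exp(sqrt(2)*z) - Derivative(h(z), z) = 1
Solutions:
 h(z) = C1 - z^4/4 - z + sqrt(2)*exp(sqrt(2)*z)/2


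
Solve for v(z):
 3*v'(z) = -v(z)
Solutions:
 v(z) = C1*exp(-z/3)


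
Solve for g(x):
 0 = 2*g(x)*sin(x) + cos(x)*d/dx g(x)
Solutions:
 g(x) = C1*cos(x)^2


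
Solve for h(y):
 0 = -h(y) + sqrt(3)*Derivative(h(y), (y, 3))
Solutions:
 h(y) = C3*exp(3^(5/6)*y/3) + (C1*sin(3^(1/3)*y/2) + C2*cos(3^(1/3)*y/2))*exp(-3^(5/6)*y/6)


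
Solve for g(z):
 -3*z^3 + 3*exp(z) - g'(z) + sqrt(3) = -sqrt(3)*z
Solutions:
 g(z) = C1 - 3*z^4/4 + sqrt(3)*z^2/2 + sqrt(3)*z + 3*exp(z)


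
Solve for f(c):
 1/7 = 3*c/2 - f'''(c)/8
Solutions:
 f(c) = C1 + C2*c + C3*c^2 + c^4/2 - 4*c^3/21


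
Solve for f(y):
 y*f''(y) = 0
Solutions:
 f(y) = C1 + C2*y


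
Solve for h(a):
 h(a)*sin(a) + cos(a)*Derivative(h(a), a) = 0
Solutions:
 h(a) = C1*cos(a)


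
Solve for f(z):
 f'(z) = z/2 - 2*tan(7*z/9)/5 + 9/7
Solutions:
 f(z) = C1 + z^2/4 + 9*z/7 + 18*log(cos(7*z/9))/35


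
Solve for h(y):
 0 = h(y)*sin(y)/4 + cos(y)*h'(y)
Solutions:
 h(y) = C1*cos(y)^(1/4)


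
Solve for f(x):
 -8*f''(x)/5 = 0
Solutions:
 f(x) = C1 + C2*x


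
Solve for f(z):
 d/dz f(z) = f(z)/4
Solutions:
 f(z) = C1*exp(z/4)


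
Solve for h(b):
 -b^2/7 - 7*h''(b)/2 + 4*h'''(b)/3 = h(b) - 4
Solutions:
 h(b) = C1*exp(b*(-(8*sqrt(2634) + 535)^(1/3) - 49/(8*sqrt(2634) + 535)^(1/3) + 14)/16)*sin(sqrt(3)*b*(-(8*sqrt(2634) + 535)^(1/3) + 49/(8*sqrt(2634) + 535)^(1/3))/16) + C2*exp(b*(-(8*sqrt(2634) + 535)^(1/3) - 49/(8*sqrt(2634) + 535)^(1/3) + 14)/16)*cos(sqrt(3)*b*(-(8*sqrt(2634) + 535)^(1/3) + 49/(8*sqrt(2634) + 535)^(1/3))/16) + C3*exp(b*(49/(8*sqrt(2634) + 535)^(1/3) + 7 + (8*sqrt(2634) + 535)^(1/3))/8) - b^2/7 + 5


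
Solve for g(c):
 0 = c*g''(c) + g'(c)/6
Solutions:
 g(c) = C1 + C2*c^(5/6)


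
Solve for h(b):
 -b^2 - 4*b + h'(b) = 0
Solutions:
 h(b) = C1 + b^3/3 + 2*b^2


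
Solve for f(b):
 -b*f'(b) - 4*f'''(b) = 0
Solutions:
 f(b) = C1 + Integral(C2*airyai(-2^(1/3)*b/2) + C3*airybi(-2^(1/3)*b/2), b)


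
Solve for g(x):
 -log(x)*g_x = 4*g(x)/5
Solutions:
 g(x) = C1*exp(-4*li(x)/5)


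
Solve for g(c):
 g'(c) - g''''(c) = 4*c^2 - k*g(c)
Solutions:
 g(c) = C1*exp(c*Piecewise((-sqrt(-(-1)^(1/3))/2 - sqrt(-2/sqrt(-(-1)^(1/3)) + (-1)^(1/3))/2, Eq(k, 0)), (-sqrt(-2*k/(3*(sqrt(k^3/27 + 1/256) + 1/16)^(1/3)) + 2*(sqrt(k^3/27 + 1/256) + 1/16)^(1/3))/2 - sqrt(2*k/(3*(sqrt(k^3/27 + 1/256) + 1/16)^(1/3)) - 2*(sqrt(k^3/27 + 1/256) + 1/16)^(1/3) - 2/sqrt(-2*k/(3*(sqrt(k^3/27 + 1/256) + 1/16)^(1/3)) + 2*(sqrt(k^3/27 + 1/256) + 1/16)^(1/3)))/2, True))) + C2*exp(c*Piecewise((sqrt(-(-1)^(1/3))/2 + sqrt((-1)^(1/3) + 2/sqrt(-(-1)^(1/3)))/2, Eq(k, 0)), (sqrt(-2*k/(3*(sqrt(k^3/27 + 1/256) + 1/16)^(1/3)) + 2*(sqrt(k^3/27 + 1/256) + 1/16)^(1/3))/2 + sqrt(2*k/(3*(sqrt(k^3/27 + 1/256) + 1/16)^(1/3)) - 2*(sqrt(k^3/27 + 1/256) + 1/16)^(1/3) + 2/sqrt(-2*k/(3*(sqrt(k^3/27 + 1/256) + 1/16)^(1/3)) + 2*(sqrt(k^3/27 + 1/256) + 1/16)^(1/3)))/2, True))) + C3*exp(c*Piecewise((-sqrt((-1)^(1/3) + 2/sqrt(-(-1)^(1/3)))/2 + sqrt(-(-1)^(1/3))/2, Eq(k, 0)), (sqrt(-2*k/(3*(sqrt(k^3/27 + 1/256) + 1/16)^(1/3)) + 2*(sqrt(k^3/27 + 1/256) + 1/16)^(1/3))/2 - sqrt(2*k/(3*(sqrt(k^3/27 + 1/256) + 1/16)^(1/3)) - 2*(sqrt(k^3/27 + 1/256) + 1/16)^(1/3) + 2/sqrt(-2*k/(3*(sqrt(k^3/27 + 1/256) + 1/16)^(1/3)) + 2*(sqrt(k^3/27 + 1/256) + 1/16)^(1/3)))/2, True))) + C4*exp(c*Piecewise((sqrt(-2/sqrt(-(-1)^(1/3)) + (-1)^(1/3))/2 - sqrt(-(-1)^(1/3))/2, Eq(k, 0)), (-sqrt(-2*k/(3*(sqrt(k^3/27 + 1/256) + 1/16)^(1/3)) + 2*(sqrt(k^3/27 + 1/256) + 1/16)^(1/3))/2 + sqrt(2*k/(3*(sqrt(k^3/27 + 1/256) + 1/16)^(1/3)) - 2*(sqrt(k^3/27 + 1/256) + 1/16)^(1/3) - 2/sqrt(-2*k/(3*(sqrt(k^3/27 + 1/256) + 1/16)^(1/3)) + 2*(sqrt(k^3/27 + 1/256) + 1/16)^(1/3)))/2, True))) + 4*c^2/k - 8*c/k^2 + 8/k^3


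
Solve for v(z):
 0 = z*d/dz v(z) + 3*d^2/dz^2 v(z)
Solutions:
 v(z) = C1 + C2*erf(sqrt(6)*z/6)


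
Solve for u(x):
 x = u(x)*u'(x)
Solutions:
 u(x) = -sqrt(C1 + x^2)
 u(x) = sqrt(C1 + x^2)


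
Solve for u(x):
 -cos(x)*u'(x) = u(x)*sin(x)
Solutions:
 u(x) = C1*cos(x)


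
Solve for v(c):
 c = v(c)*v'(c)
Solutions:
 v(c) = -sqrt(C1 + c^2)
 v(c) = sqrt(C1 + c^2)


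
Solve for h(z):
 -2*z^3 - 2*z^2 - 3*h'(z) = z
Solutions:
 h(z) = C1 - z^4/6 - 2*z^3/9 - z^2/6


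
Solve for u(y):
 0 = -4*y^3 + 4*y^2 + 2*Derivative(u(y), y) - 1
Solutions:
 u(y) = C1 + y^4/2 - 2*y^3/3 + y/2


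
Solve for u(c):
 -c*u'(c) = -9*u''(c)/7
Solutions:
 u(c) = C1 + C2*erfi(sqrt(14)*c/6)


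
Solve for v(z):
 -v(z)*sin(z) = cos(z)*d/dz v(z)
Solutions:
 v(z) = C1*cos(z)


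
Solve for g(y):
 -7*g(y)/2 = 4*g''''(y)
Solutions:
 g(y) = (C1*sin(2^(3/4)*7^(1/4)*y/4) + C2*cos(2^(3/4)*7^(1/4)*y/4))*exp(-2^(3/4)*7^(1/4)*y/4) + (C3*sin(2^(3/4)*7^(1/4)*y/4) + C4*cos(2^(3/4)*7^(1/4)*y/4))*exp(2^(3/4)*7^(1/4)*y/4)


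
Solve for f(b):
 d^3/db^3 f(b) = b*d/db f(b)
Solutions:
 f(b) = C1 + Integral(C2*airyai(b) + C3*airybi(b), b)


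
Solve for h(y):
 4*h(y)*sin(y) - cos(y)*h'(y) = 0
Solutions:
 h(y) = C1/cos(y)^4


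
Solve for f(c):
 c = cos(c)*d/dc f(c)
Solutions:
 f(c) = C1 + Integral(c/cos(c), c)


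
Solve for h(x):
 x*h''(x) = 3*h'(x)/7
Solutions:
 h(x) = C1 + C2*x^(10/7)


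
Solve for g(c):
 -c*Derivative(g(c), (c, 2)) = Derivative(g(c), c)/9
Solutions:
 g(c) = C1 + C2*c^(8/9)


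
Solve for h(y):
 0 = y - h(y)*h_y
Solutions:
 h(y) = -sqrt(C1 + y^2)
 h(y) = sqrt(C1 + y^2)


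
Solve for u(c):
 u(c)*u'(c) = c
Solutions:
 u(c) = -sqrt(C1 + c^2)
 u(c) = sqrt(C1 + c^2)


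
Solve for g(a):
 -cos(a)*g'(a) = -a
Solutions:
 g(a) = C1 + Integral(a/cos(a), a)


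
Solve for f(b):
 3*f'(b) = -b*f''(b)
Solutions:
 f(b) = C1 + C2/b^2


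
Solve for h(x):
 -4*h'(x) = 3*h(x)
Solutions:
 h(x) = C1*exp(-3*x/4)


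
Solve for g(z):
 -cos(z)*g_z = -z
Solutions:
 g(z) = C1 + Integral(z/cos(z), z)


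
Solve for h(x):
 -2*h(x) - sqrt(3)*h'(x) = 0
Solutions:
 h(x) = C1*exp(-2*sqrt(3)*x/3)


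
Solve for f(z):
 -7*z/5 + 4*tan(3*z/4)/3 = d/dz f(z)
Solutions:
 f(z) = C1 - 7*z^2/10 - 16*log(cos(3*z/4))/9


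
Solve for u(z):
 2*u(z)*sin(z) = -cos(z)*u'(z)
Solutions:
 u(z) = C1*cos(z)^2


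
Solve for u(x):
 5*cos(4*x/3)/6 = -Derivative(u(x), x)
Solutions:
 u(x) = C1 - 5*sin(4*x/3)/8


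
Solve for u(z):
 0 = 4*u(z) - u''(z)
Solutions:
 u(z) = C1*exp(-2*z) + C2*exp(2*z)


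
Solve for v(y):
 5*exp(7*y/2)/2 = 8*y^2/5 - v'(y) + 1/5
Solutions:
 v(y) = C1 + 8*y^3/15 + y/5 - 5*exp(7*y/2)/7


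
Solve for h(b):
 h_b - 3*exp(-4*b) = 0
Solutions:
 h(b) = C1 - 3*exp(-4*b)/4


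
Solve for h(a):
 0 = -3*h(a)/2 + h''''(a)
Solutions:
 h(a) = C1*exp(-2^(3/4)*3^(1/4)*a/2) + C2*exp(2^(3/4)*3^(1/4)*a/2) + C3*sin(2^(3/4)*3^(1/4)*a/2) + C4*cos(2^(3/4)*3^(1/4)*a/2)


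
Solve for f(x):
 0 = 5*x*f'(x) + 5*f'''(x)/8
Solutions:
 f(x) = C1 + Integral(C2*airyai(-2*x) + C3*airybi(-2*x), x)


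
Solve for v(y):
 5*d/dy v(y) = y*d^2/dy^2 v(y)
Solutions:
 v(y) = C1 + C2*y^6


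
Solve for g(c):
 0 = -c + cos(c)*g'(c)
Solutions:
 g(c) = C1 + Integral(c/cos(c), c)


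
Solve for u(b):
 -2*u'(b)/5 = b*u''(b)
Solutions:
 u(b) = C1 + C2*b^(3/5)


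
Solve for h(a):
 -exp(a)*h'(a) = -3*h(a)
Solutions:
 h(a) = C1*exp(-3*exp(-a))


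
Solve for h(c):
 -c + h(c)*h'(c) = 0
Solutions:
 h(c) = -sqrt(C1 + c^2)
 h(c) = sqrt(C1 + c^2)


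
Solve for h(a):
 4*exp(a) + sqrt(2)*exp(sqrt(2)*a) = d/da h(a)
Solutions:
 h(a) = C1 + 4*exp(a) + exp(sqrt(2)*a)


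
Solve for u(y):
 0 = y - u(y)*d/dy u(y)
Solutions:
 u(y) = -sqrt(C1 + y^2)
 u(y) = sqrt(C1 + y^2)


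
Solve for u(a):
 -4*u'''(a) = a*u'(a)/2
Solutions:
 u(a) = C1 + Integral(C2*airyai(-a/2) + C3*airybi(-a/2), a)


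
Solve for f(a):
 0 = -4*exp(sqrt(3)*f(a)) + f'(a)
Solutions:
 f(a) = sqrt(3)*(2*log(-1/(C1 + 4*a)) - log(3))/6


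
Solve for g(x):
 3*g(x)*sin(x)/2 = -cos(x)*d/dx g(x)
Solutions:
 g(x) = C1*cos(x)^(3/2)


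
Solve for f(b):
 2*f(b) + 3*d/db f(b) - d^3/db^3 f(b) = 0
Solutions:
 f(b) = C3*exp(2*b) + (C1 + C2*b)*exp(-b)


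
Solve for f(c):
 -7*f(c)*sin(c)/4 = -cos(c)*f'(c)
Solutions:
 f(c) = C1/cos(c)^(7/4)


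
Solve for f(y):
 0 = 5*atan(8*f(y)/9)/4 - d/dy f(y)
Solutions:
 Integral(1/atan(8*_y/9), (_y, f(y))) = C1 + 5*y/4


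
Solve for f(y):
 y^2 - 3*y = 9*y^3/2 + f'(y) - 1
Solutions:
 f(y) = C1 - 9*y^4/8 + y^3/3 - 3*y^2/2 + y


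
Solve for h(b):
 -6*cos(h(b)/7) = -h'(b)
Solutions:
 -6*b - 7*log(sin(h(b)/7) - 1)/2 + 7*log(sin(h(b)/7) + 1)/2 = C1


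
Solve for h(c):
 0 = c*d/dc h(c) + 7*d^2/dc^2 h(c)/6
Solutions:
 h(c) = C1 + C2*erf(sqrt(21)*c/7)


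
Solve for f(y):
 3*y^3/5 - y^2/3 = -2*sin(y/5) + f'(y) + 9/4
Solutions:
 f(y) = C1 + 3*y^4/20 - y^3/9 - 9*y/4 - 10*cos(y/5)


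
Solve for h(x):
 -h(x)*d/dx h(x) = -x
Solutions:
 h(x) = -sqrt(C1 + x^2)
 h(x) = sqrt(C1 + x^2)


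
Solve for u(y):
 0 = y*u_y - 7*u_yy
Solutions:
 u(y) = C1 + C2*erfi(sqrt(14)*y/14)


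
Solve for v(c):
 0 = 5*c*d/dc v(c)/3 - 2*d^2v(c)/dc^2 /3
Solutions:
 v(c) = C1 + C2*erfi(sqrt(5)*c/2)


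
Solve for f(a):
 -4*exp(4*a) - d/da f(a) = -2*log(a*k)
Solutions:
 f(a) = C1 + 2*a*log(a*k) - 2*a - exp(4*a)


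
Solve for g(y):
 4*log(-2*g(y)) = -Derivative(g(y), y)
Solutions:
 Integral(1/(log(-_y) + log(2)), (_y, g(y)))/4 = C1 - y


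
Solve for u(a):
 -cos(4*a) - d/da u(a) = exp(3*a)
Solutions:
 u(a) = C1 - exp(3*a)/3 - sin(4*a)/4


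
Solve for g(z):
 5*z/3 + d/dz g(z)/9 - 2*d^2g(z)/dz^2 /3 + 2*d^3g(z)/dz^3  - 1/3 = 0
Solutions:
 g(z) = C1 - 15*z^2/2 - 87*z + (C2*sin(z/6) + C3*cos(z/6))*exp(z/6)


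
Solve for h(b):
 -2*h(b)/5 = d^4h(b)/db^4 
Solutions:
 h(b) = (C1*sin(10^(3/4)*b/10) + C2*cos(10^(3/4)*b/10))*exp(-10^(3/4)*b/10) + (C3*sin(10^(3/4)*b/10) + C4*cos(10^(3/4)*b/10))*exp(10^(3/4)*b/10)


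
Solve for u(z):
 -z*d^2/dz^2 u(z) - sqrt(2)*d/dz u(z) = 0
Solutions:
 u(z) = C1 + C2*z^(1 - sqrt(2))


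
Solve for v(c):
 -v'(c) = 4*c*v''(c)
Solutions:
 v(c) = C1 + C2*c^(3/4)


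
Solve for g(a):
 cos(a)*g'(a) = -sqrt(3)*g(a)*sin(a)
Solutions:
 g(a) = C1*cos(a)^(sqrt(3))


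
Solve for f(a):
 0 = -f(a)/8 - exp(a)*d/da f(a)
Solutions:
 f(a) = C1*exp(exp(-a)/8)


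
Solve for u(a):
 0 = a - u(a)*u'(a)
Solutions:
 u(a) = -sqrt(C1 + a^2)
 u(a) = sqrt(C1 + a^2)


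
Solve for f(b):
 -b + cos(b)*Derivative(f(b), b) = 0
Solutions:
 f(b) = C1 + Integral(b/cos(b), b)


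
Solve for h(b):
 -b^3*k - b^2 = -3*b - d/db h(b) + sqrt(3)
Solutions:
 h(b) = C1 + b^4*k/4 + b^3/3 - 3*b^2/2 + sqrt(3)*b


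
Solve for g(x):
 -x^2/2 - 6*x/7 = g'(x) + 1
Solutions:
 g(x) = C1 - x^3/6 - 3*x^2/7 - x


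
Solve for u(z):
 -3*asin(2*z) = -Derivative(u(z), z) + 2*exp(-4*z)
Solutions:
 u(z) = C1 + 3*z*asin(2*z) + 3*sqrt(1 - 4*z^2)/2 - exp(-4*z)/2


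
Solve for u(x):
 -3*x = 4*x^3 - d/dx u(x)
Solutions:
 u(x) = C1 + x^4 + 3*x^2/2


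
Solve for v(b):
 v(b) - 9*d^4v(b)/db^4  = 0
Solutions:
 v(b) = C1*exp(-sqrt(3)*b/3) + C2*exp(sqrt(3)*b/3) + C3*sin(sqrt(3)*b/3) + C4*cos(sqrt(3)*b/3)


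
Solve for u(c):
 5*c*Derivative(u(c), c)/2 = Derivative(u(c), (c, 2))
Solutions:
 u(c) = C1 + C2*erfi(sqrt(5)*c/2)


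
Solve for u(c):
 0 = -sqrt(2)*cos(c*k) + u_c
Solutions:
 u(c) = C1 + sqrt(2)*sin(c*k)/k


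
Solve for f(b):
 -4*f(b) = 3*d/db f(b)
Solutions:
 f(b) = C1*exp(-4*b/3)


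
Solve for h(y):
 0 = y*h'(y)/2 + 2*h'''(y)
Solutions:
 h(y) = C1 + Integral(C2*airyai(-2^(1/3)*y/2) + C3*airybi(-2^(1/3)*y/2), y)


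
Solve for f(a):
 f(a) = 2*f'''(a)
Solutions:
 f(a) = C3*exp(2^(2/3)*a/2) + (C1*sin(2^(2/3)*sqrt(3)*a/4) + C2*cos(2^(2/3)*sqrt(3)*a/4))*exp(-2^(2/3)*a/4)


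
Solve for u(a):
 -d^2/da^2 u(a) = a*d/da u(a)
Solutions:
 u(a) = C1 + C2*erf(sqrt(2)*a/2)


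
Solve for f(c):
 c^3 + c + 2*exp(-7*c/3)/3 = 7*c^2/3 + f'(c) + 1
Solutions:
 f(c) = C1 + c^4/4 - 7*c^3/9 + c^2/2 - c - 2*exp(-7*c/3)/7


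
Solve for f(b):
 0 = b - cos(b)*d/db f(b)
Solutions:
 f(b) = C1 + Integral(b/cos(b), b)


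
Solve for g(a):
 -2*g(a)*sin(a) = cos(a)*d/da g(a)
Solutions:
 g(a) = C1*cos(a)^2


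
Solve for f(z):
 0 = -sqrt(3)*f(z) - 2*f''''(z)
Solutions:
 f(z) = (C1*sin(2^(1/4)*3^(1/8)*z/2) + C2*cos(2^(1/4)*3^(1/8)*z/2))*exp(-2^(1/4)*3^(1/8)*z/2) + (C3*sin(2^(1/4)*3^(1/8)*z/2) + C4*cos(2^(1/4)*3^(1/8)*z/2))*exp(2^(1/4)*3^(1/8)*z/2)


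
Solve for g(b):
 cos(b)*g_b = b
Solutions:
 g(b) = C1 + Integral(b/cos(b), b)


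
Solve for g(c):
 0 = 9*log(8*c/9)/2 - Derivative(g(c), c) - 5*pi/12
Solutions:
 g(c) = C1 + 9*c*log(c)/2 - 9*c*log(3) - 9*c/2 - 5*pi*c/12 + 27*c*log(2)/2


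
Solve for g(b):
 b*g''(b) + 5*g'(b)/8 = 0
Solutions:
 g(b) = C1 + C2*b^(3/8)


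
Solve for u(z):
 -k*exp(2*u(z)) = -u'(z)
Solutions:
 u(z) = log(-sqrt(-1/(C1 + k*z))) - log(2)/2
 u(z) = log(-1/(C1 + k*z))/2 - log(2)/2


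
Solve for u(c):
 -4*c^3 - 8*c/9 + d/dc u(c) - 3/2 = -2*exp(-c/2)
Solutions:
 u(c) = C1 + c^4 + 4*c^2/9 + 3*c/2 + 4*exp(-c/2)


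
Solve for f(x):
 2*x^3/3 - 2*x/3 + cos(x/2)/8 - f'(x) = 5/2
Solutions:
 f(x) = C1 + x^4/6 - x^2/3 - 5*x/2 + sin(x/2)/4


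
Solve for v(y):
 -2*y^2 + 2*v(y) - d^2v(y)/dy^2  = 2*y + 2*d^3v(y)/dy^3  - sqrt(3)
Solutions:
 v(y) = C1*exp(-y*((6*sqrt(318) + 107)^(-1/3) + 2 + (6*sqrt(318) + 107)^(1/3))/12)*sin(sqrt(3)*y*(-(6*sqrt(318) + 107)^(1/3) + (6*sqrt(318) + 107)^(-1/3))/12) + C2*exp(-y*((6*sqrt(318) + 107)^(-1/3) + 2 + (6*sqrt(318) + 107)^(1/3))/12)*cos(sqrt(3)*y*(-(6*sqrt(318) + 107)^(1/3) + (6*sqrt(318) + 107)^(-1/3))/12) + C3*exp(y*(-1 + (6*sqrt(318) + 107)^(-1/3) + (6*sqrt(318) + 107)^(1/3))/6) + y^2 + y - sqrt(3)/2 + 1


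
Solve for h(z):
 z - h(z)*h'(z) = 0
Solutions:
 h(z) = -sqrt(C1 + z^2)
 h(z) = sqrt(C1 + z^2)


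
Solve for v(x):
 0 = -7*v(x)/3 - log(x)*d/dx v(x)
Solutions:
 v(x) = C1*exp(-7*li(x)/3)


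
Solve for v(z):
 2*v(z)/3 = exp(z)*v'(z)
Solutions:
 v(z) = C1*exp(-2*exp(-z)/3)


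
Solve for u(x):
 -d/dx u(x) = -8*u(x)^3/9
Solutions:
 u(x) = -3*sqrt(2)*sqrt(-1/(C1 + 8*x))/2
 u(x) = 3*sqrt(2)*sqrt(-1/(C1 + 8*x))/2


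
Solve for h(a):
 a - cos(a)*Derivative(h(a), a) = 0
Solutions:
 h(a) = C1 + Integral(a/cos(a), a)


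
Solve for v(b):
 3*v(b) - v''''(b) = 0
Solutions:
 v(b) = C1*exp(-3^(1/4)*b) + C2*exp(3^(1/4)*b) + C3*sin(3^(1/4)*b) + C4*cos(3^(1/4)*b)


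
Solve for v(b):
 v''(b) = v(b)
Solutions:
 v(b) = C1*exp(-b) + C2*exp(b)


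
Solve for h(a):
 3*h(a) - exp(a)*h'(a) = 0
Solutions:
 h(a) = C1*exp(-3*exp(-a))


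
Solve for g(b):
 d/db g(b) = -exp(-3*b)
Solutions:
 g(b) = C1 + exp(-3*b)/3


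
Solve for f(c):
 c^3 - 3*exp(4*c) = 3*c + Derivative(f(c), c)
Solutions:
 f(c) = C1 + c^4/4 - 3*c^2/2 - 3*exp(4*c)/4


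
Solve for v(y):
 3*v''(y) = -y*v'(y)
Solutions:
 v(y) = C1 + C2*erf(sqrt(6)*y/6)


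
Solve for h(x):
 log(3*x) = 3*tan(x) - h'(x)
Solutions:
 h(x) = C1 - x*log(x) - x*log(3) + x - 3*log(cos(x))


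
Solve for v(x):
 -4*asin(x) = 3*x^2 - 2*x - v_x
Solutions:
 v(x) = C1 + x^3 - x^2 + 4*x*asin(x) + 4*sqrt(1 - x^2)


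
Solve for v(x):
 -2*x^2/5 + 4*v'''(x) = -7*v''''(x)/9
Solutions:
 v(x) = C1 + C2*x + C3*x^2 + C4*exp(-36*x/7) + x^5/600 - 7*x^4/4320 + 49*x^3/38880


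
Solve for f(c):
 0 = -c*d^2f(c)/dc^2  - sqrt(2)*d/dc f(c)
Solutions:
 f(c) = C1 + C2*c^(1 - sqrt(2))


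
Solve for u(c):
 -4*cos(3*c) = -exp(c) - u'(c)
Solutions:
 u(c) = C1 - exp(c) + 4*sin(3*c)/3


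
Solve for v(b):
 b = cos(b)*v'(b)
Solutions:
 v(b) = C1 + Integral(b/cos(b), b)


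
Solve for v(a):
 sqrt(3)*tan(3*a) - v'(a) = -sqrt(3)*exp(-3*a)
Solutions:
 v(a) = C1 + sqrt(3)*log(tan(3*a)^2 + 1)/6 - sqrt(3)*exp(-3*a)/3


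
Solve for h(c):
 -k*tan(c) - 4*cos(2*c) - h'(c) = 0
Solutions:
 h(c) = C1 + k*log(cos(c)) - 2*sin(2*c)


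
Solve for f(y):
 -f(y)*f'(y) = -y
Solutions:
 f(y) = -sqrt(C1 + y^2)
 f(y) = sqrt(C1 + y^2)


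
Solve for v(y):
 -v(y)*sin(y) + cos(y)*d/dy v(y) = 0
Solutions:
 v(y) = C1/cos(y)


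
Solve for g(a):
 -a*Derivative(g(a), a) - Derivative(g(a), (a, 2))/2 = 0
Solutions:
 g(a) = C1 + C2*erf(a)


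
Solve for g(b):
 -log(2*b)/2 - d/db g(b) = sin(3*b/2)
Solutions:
 g(b) = C1 - b*log(b)/2 - b*log(2)/2 + b/2 + 2*cos(3*b/2)/3


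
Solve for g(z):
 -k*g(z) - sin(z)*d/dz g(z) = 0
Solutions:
 g(z) = C1*exp(k*(-log(cos(z) - 1) + log(cos(z) + 1))/2)


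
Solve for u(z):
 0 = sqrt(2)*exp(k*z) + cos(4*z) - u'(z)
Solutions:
 u(z) = C1 + sin(4*z)/4 + sqrt(2)*exp(k*z)/k


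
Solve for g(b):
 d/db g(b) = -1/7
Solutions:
 g(b) = C1 - b/7


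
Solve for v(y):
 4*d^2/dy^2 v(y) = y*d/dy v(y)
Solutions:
 v(y) = C1 + C2*erfi(sqrt(2)*y/4)


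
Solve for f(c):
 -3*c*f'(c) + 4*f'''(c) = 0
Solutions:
 f(c) = C1 + Integral(C2*airyai(6^(1/3)*c/2) + C3*airybi(6^(1/3)*c/2), c)


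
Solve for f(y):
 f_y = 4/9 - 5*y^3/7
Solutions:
 f(y) = C1 - 5*y^4/28 + 4*y/9


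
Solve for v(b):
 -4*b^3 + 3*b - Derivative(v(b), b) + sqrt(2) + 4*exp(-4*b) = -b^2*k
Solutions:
 v(b) = C1 - b^4 + b^3*k/3 + 3*b^2/2 + sqrt(2)*b - exp(-4*b)


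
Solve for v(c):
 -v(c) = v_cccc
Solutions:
 v(c) = (C1*sin(sqrt(2)*c/2) + C2*cos(sqrt(2)*c/2))*exp(-sqrt(2)*c/2) + (C3*sin(sqrt(2)*c/2) + C4*cos(sqrt(2)*c/2))*exp(sqrt(2)*c/2)


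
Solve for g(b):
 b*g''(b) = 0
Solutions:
 g(b) = C1 + C2*b


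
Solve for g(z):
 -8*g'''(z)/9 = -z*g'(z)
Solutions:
 g(z) = C1 + Integral(C2*airyai(3^(2/3)*z/2) + C3*airybi(3^(2/3)*z/2), z)


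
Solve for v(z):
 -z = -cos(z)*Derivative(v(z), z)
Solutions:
 v(z) = C1 + Integral(z/cos(z), z)


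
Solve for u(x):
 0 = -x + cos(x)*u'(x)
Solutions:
 u(x) = C1 + Integral(x/cos(x), x)


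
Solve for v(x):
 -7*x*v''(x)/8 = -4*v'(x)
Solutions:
 v(x) = C1 + C2*x^(39/7)


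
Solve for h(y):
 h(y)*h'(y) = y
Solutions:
 h(y) = -sqrt(C1 + y^2)
 h(y) = sqrt(C1 + y^2)


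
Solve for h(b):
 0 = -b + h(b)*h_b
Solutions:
 h(b) = -sqrt(C1 + b^2)
 h(b) = sqrt(C1 + b^2)


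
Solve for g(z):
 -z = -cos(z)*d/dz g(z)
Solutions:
 g(z) = C1 + Integral(z/cos(z), z)


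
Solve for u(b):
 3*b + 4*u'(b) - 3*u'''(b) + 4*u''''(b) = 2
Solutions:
 u(b) = C1 + C2*exp(b*((8*sqrt(15) + 31)^(-1/3) + 2 + (8*sqrt(15) + 31)^(1/3))/8)*sin(sqrt(3)*b*(-(8*sqrt(15) + 31)^(1/3) + (8*sqrt(15) + 31)^(-1/3))/8) + C3*exp(b*((8*sqrt(15) + 31)^(-1/3) + 2 + (8*sqrt(15) + 31)^(1/3))/8)*cos(sqrt(3)*b*(-(8*sqrt(15) + 31)^(1/3) + (8*sqrt(15) + 31)^(-1/3))/8) + C4*exp(b*(-(8*sqrt(15) + 31)^(1/3) - 1/(8*sqrt(15) + 31)^(1/3) + 1)/4) - 3*b^2/8 + b/2


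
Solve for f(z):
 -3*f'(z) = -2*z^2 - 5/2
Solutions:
 f(z) = C1 + 2*z^3/9 + 5*z/6


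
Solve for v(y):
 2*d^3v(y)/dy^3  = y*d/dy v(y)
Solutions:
 v(y) = C1 + Integral(C2*airyai(2^(2/3)*y/2) + C3*airybi(2^(2/3)*y/2), y)


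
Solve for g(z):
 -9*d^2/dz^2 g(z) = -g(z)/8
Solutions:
 g(z) = C1*exp(-sqrt(2)*z/12) + C2*exp(sqrt(2)*z/12)


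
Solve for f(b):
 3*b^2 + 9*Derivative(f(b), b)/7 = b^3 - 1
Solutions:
 f(b) = C1 + 7*b^4/36 - 7*b^3/9 - 7*b/9


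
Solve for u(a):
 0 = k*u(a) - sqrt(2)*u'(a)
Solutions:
 u(a) = C1*exp(sqrt(2)*a*k/2)


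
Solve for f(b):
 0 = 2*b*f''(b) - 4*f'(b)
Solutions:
 f(b) = C1 + C2*b^3


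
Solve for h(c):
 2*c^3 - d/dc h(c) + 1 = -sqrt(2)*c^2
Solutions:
 h(c) = C1 + c^4/2 + sqrt(2)*c^3/3 + c


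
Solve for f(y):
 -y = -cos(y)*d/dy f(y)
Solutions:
 f(y) = C1 + Integral(y/cos(y), y)


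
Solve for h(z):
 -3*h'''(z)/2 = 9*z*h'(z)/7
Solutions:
 h(z) = C1 + Integral(C2*airyai(-6^(1/3)*7^(2/3)*z/7) + C3*airybi(-6^(1/3)*7^(2/3)*z/7), z)


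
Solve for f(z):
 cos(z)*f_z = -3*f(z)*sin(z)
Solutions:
 f(z) = C1*cos(z)^3


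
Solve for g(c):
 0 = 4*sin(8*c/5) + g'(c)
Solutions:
 g(c) = C1 + 5*cos(8*c/5)/2


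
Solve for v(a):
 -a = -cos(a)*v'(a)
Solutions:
 v(a) = C1 + Integral(a/cos(a), a)


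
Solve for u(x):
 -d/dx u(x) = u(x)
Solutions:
 u(x) = C1*exp(-x)


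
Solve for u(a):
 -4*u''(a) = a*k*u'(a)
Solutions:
 u(a) = Piecewise((-sqrt(2)*sqrt(pi)*C1*erf(sqrt(2)*a*sqrt(k)/4)/sqrt(k) - C2, (k > 0) | (k < 0)), (-C1*a - C2, True))


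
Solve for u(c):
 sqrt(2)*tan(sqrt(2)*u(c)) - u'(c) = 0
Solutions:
 u(c) = sqrt(2)*(pi - asin(C1*exp(2*c)))/2
 u(c) = sqrt(2)*asin(C1*exp(2*c))/2


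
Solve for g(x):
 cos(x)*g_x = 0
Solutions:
 g(x) = C1


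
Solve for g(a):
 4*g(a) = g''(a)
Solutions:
 g(a) = C1*exp(-2*a) + C2*exp(2*a)


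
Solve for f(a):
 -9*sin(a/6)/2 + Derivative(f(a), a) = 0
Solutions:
 f(a) = C1 - 27*cos(a/6)


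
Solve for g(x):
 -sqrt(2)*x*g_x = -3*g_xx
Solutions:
 g(x) = C1 + C2*erfi(2^(3/4)*sqrt(3)*x/6)


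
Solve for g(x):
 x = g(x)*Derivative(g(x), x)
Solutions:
 g(x) = -sqrt(C1 + x^2)
 g(x) = sqrt(C1 + x^2)


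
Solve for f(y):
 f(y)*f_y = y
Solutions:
 f(y) = -sqrt(C1 + y^2)
 f(y) = sqrt(C1 + y^2)


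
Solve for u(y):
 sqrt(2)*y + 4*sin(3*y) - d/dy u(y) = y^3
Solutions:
 u(y) = C1 - y^4/4 + sqrt(2)*y^2/2 - 4*cos(3*y)/3


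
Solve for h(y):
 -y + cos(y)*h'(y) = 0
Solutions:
 h(y) = C1 + Integral(y/cos(y), y)


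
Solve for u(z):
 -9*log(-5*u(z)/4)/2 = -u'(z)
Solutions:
 -2*Integral(1/(log(-_y) - 2*log(2) + log(5)), (_y, u(z)))/9 = C1 - z


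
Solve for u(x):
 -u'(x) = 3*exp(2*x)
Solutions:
 u(x) = C1 - 3*exp(2*x)/2


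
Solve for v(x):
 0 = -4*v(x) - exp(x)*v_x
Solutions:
 v(x) = C1*exp(4*exp(-x))


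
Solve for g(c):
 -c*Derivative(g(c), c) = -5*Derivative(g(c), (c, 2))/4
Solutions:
 g(c) = C1 + C2*erfi(sqrt(10)*c/5)


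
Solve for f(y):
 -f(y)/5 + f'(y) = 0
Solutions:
 f(y) = C1*exp(y/5)


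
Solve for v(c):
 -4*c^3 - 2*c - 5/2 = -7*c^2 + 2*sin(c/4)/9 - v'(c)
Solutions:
 v(c) = C1 + c^4 - 7*c^3/3 + c^2 + 5*c/2 - 8*cos(c/4)/9


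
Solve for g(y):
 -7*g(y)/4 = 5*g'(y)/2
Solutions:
 g(y) = C1*exp(-7*y/10)


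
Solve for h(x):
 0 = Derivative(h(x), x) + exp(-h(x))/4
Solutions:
 h(x) = log(C1 - x/4)


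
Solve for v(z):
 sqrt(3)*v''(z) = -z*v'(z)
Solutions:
 v(z) = C1 + C2*erf(sqrt(2)*3^(3/4)*z/6)


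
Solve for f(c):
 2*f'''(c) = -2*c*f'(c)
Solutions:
 f(c) = C1 + Integral(C2*airyai(-c) + C3*airybi(-c), c)


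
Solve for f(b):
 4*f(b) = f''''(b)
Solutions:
 f(b) = C1*exp(-sqrt(2)*b) + C2*exp(sqrt(2)*b) + C3*sin(sqrt(2)*b) + C4*cos(sqrt(2)*b)


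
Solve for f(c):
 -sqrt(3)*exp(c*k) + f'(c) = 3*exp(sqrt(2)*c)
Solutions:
 f(c) = C1 + 3*sqrt(2)*exp(sqrt(2)*c)/2 + sqrt(3)*exp(c*k)/k


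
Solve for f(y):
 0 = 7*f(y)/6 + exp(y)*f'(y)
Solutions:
 f(y) = C1*exp(7*exp(-y)/6)


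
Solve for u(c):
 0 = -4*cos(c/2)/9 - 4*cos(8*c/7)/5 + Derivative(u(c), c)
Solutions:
 u(c) = C1 + 8*sin(c/2)/9 + 7*sin(8*c/7)/10


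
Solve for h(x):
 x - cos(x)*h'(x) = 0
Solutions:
 h(x) = C1 + Integral(x/cos(x), x)


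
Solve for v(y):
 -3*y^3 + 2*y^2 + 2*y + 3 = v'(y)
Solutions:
 v(y) = C1 - 3*y^4/4 + 2*y^3/3 + y^2 + 3*y


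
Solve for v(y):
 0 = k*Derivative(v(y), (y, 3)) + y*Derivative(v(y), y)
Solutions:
 v(y) = C1 + Integral(C2*airyai(y*(-1/k)^(1/3)) + C3*airybi(y*(-1/k)^(1/3)), y)


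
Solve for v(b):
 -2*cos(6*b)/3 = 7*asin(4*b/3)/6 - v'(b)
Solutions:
 v(b) = C1 + 7*b*asin(4*b/3)/6 + 7*sqrt(9 - 16*b^2)/24 + sin(6*b)/9


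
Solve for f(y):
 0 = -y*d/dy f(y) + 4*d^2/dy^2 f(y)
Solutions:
 f(y) = C1 + C2*erfi(sqrt(2)*y/4)


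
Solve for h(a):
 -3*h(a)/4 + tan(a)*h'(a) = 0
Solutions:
 h(a) = C1*sin(a)^(3/4)


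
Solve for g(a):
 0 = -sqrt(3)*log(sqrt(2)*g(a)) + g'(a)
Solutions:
 -2*sqrt(3)*Integral(1/(2*log(_y) + log(2)), (_y, g(a)))/3 = C1 - a


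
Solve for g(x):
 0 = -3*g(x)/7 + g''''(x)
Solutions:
 g(x) = C1*exp(-3^(1/4)*7^(3/4)*x/7) + C2*exp(3^(1/4)*7^(3/4)*x/7) + C3*sin(3^(1/4)*7^(3/4)*x/7) + C4*cos(3^(1/4)*7^(3/4)*x/7)


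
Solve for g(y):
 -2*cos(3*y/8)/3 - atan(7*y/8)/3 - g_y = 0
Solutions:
 g(y) = C1 - y*atan(7*y/8)/3 + 4*log(49*y^2 + 64)/21 - 16*sin(3*y/8)/9


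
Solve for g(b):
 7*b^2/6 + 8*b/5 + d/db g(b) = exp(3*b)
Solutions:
 g(b) = C1 - 7*b^3/18 - 4*b^2/5 + exp(3*b)/3


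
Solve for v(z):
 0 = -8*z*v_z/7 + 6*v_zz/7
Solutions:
 v(z) = C1 + C2*erfi(sqrt(6)*z/3)


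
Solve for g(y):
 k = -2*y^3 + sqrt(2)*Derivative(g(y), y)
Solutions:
 g(y) = C1 + sqrt(2)*k*y/2 + sqrt(2)*y^4/4


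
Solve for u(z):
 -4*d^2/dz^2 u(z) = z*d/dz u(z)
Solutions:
 u(z) = C1 + C2*erf(sqrt(2)*z/4)


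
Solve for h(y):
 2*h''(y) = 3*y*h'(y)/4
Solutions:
 h(y) = C1 + C2*erfi(sqrt(3)*y/4)


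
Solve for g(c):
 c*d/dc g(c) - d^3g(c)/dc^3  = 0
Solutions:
 g(c) = C1 + Integral(C2*airyai(c) + C3*airybi(c), c)


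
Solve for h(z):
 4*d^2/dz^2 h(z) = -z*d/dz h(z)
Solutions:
 h(z) = C1 + C2*erf(sqrt(2)*z/4)


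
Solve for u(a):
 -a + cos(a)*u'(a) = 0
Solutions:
 u(a) = C1 + Integral(a/cos(a), a)


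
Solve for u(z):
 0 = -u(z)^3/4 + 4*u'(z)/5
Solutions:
 u(z) = -2*sqrt(2)*sqrt(-1/(C1 + 5*z))
 u(z) = 2*sqrt(2)*sqrt(-1/(C1 + 5*z))


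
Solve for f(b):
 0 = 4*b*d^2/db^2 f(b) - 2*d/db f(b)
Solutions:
 f(b) = C1 + C2*b^(3/2)


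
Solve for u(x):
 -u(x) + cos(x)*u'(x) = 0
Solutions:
 u(x) = C1*sqrt(sin(x) + 1)/sqrt(sin(x) - 1)


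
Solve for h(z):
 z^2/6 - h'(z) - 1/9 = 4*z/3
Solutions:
 h(z) = C1 + z^3/18 - 2*z^2/3 - z/9


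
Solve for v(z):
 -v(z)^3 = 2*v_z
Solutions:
 v(z) = -sqrt(-1/(C1 - z))
 v(z) = sqrt(-1/(C1 - z))


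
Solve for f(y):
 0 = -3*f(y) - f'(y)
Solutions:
 f(y) = C1*exp(-3*y)


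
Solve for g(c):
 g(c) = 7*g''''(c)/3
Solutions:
 g(c) = C1*exp(-3^(1/4)*7^(3/4)*c/7) + C2*exp(3^(1/4)*7^(3/4)*c/7) + C3*sin(3^(1/4)*7^(3/4)*c/7) + C4*cos(3^(1/4)*7^(3/4)*c/7)


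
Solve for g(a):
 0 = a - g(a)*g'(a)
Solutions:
 g(a) = -sqrt(C1 + a^2)
 g(a) = sqrt(C1 + a^2)


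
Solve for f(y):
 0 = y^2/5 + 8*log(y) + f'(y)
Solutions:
 f(y) = C1 - y^3/15 - 8*y*log(y) + 8*y


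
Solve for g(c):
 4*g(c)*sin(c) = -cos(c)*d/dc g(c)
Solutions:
 g(c) = C1*cos(c)^4


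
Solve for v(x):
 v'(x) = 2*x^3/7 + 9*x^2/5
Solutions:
 v(x) = C1 + x^4/14 + 3*x^3/5


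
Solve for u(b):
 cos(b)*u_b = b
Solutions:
 u(b) = C1 + Integral(b/cos(b), b)


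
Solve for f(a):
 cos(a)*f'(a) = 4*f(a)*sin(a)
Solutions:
 f(a) = C1/cos(a)^4


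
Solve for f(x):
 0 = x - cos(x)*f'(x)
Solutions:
 f(x) = C1 + Integral(x/cos(x), x)


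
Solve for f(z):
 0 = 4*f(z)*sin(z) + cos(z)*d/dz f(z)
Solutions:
 f(z) = C1*cos(z)^4


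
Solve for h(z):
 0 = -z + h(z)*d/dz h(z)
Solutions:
 h(z) = -sqrt(C1 + z^2)
 h(z) = sqrt(C1 + z^2)


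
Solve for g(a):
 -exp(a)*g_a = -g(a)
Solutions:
 g(a) = C1*exp(-exp(-a))


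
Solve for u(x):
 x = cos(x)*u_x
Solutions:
 u(x) = C1 + Integral(x/cos(x), x)


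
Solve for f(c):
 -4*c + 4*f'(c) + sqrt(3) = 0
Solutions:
 f(c) = C1 + c^2/2 - sqrt(3)*c/4


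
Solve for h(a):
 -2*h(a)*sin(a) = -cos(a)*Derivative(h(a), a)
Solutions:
 h(a) = C1/cos(a)^2


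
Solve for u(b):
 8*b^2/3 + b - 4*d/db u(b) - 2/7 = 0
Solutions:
 u(b) = C1 + 2*b^3/9 + b^2/8 - b/14


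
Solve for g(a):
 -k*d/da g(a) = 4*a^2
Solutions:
 g(a) = C1 - 4*a^3/(3*k)


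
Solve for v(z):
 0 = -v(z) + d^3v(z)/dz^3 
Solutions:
 v(z) = C3*exp(z) + (C1*sin(sqrt(3)*z/2) + C2*cos(sqrt(3)*z/2))*exp(-z/2)


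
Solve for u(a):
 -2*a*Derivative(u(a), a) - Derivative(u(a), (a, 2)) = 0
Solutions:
 u(a) = C1 + C2*erf(a)


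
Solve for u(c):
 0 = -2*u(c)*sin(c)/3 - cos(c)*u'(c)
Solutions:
 u(c) = C1*cos(c)^(2/3)


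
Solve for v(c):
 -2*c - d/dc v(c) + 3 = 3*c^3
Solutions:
 v(c) = C1 - 3*c^4/4 - c^2 + 3*c


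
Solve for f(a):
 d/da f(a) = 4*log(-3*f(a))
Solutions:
 -Integral(1/(log(-_y) + log(3)), (_y, f(a)))/4 = C1 - a
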